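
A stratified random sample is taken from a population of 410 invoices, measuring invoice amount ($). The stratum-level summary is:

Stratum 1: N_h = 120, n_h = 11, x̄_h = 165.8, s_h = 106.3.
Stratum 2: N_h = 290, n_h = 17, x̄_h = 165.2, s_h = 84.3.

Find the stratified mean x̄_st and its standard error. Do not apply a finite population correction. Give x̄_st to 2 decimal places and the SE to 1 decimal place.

x̄_st = Σ W_h x̄_h = (120·165.8 + 290·165.2)/410 = 165.37561
V̂(x̄_st) = Σ W_h² s_h²/n_h, with W_h = N_h/N and N = 410:
  stratum 1: (120/410)²·106.3²/11 = 87.9972
  stratum 2: (290/410)²·84.3²/17 = 209.139
V̂(x̄_st) = 297.136
SE(x̄_st) = √297.136 = 17.2376

x̄_st ≈ 165.38, SE ≈ 17.2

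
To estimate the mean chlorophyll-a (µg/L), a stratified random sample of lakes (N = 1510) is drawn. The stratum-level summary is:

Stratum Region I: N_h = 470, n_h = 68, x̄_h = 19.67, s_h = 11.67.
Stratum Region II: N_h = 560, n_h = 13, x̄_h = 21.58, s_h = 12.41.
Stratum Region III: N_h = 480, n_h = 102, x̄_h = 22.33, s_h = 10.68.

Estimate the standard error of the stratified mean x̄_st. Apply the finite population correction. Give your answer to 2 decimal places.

V̂(x̄_st) = Σ W_h² (1 − n_h/N_h) s_h²/n_h, with W_h = N_h/N and N = 1510:
  stratum Region I: (470/1510)²·(1 − 68/470)·11.67²/68 = 0.16596
  stratum Region II: (560/1510)²·(1 − 13/560)·12.41²/13 = 1.59156
  stratum Region III: (480/1510)²·(1 − 102/480)·10.68²/102 = 0.088986
V̂(x̄_st) = 1.8465
SE(x̄_st) = √1.8465 = 1.35886

SE(x̄_st) ≈ 1.36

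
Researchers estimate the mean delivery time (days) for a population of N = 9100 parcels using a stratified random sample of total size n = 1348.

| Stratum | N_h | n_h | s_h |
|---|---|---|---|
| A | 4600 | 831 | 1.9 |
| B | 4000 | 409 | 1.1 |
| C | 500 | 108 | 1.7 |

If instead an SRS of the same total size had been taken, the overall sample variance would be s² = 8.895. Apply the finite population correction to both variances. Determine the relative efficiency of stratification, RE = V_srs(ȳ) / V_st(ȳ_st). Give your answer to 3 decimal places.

RE ≈ 3.783

V̂(ȳ_st) = Σ W_h² (1 − n_h/N_h) s_h²/n_h, with W_h = N_h/N and N = 9100:
  stratum A: (4600/9100)²·(1 − 831/4600)·1.9²/831 = 0.00090951
  stratum B: (4000/9100)²·(1 − 409/4000)·1.1²/409 = 0.000513162
  stratum C: (500/9100)²·(1 − 108/500)·1.7²/108 = 6.33355e-05
V_st = 0.00148601
V_srs = (1 − 1348/9100)·8.895/1348 = 0.00562119
Relative efficiency = V_srs / V_st = 0.00562119/0.00148601 = 3.7827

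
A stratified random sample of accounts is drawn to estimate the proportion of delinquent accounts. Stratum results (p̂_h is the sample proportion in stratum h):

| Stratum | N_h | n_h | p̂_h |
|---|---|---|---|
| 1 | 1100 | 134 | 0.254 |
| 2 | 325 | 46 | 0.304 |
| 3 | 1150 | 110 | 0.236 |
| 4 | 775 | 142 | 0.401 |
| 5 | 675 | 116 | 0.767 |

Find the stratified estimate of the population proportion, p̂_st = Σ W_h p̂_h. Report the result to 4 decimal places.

p̂_st ≈ 0.3672

N = 4025; stratum weights W_h = N_h/N.
p̂_st = Σ W_h p̂_h = (1100·0.254 + 325·0.304 + 1150·0.236 + 775·0.401 + 675·0.767)/4025 = 0.36723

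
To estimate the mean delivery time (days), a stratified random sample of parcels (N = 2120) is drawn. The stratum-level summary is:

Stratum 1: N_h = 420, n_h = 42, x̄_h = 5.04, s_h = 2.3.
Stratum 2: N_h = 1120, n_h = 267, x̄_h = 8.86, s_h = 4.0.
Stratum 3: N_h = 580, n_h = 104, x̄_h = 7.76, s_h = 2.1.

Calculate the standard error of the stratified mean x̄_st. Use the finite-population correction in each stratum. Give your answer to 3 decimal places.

V̂(x̄_st) = Σ W_h² (1 − n_h/N_h) s_h²/n_h, with W_h = N_h/N and N = 2120:
  stratum 1: (420/2120)²·(1 − 42/420)·2.3²/42 = 0.00444914
  stratum 2: (1120/2120)²·(1 − 267/1120)·4.0²/267 = 0.0127381
  stratum 3: (580/2120)²·(1 − 104/580)·2.1²/104 = 0.00260476
V̂(x̄_st) = 0.019792
SE(x̄_st) = √0.019792 = 0.140684

SE(x̄_st) ≈ 0.141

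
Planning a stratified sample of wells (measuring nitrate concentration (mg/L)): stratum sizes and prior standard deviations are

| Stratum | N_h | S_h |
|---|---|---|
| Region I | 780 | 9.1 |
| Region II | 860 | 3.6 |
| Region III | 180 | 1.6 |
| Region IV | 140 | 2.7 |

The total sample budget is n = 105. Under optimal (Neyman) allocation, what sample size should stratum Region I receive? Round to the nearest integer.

Neyman allocation: n_h = n · N_h S_h / Σ N_i S_i, with n = 105.
  stratum Region I: N_h·S_h = 780·9.1 = 7098.00
  stratum Region II: N_h·S_h = 860·3.6 = 3096.00
  stratum Region III: N_h·S_h = 180·1.6 = 288.00
  stratum Region IV: N_h·S_h = 140·2.7 = 378.00
Σ N_h S_h = 10860.00
n for stratum Region I = 105·7098.00/10860.00 = 68.627 → 69

69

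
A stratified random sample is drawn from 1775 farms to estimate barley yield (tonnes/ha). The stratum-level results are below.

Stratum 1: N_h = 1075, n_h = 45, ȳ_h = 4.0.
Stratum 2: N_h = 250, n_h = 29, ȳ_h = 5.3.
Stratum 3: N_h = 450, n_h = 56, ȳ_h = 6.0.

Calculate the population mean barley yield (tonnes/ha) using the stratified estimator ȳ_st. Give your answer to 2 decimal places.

ȳ_st ≈ 4.69

N = Σ N_h = 1775. Stratum weights W_h = N_h/N.
ȳ_st = (1075·4.0 + 250·5.3 + 450·6.0) / 1775 = 4.6901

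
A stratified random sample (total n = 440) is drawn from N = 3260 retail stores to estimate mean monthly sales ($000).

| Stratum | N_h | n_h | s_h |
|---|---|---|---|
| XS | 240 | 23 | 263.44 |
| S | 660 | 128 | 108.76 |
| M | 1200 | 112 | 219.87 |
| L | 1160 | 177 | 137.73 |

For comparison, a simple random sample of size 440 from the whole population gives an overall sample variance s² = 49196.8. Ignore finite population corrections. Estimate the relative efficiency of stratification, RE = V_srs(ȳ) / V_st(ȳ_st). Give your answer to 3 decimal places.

RE ≈ 1.213

V̂(ȳ_st) = Σ W_h² s_h²/n_h, with W_h = N_h/N and N = 3260:
  stratum XS: (240/3260)²·263.44²/23 = 16.354
  stratum S: (660/3260)²·108.76²/128 = 3.78775
  stratum M: (1200/3260)²·219.87²/112 = 58.4846
  stratum L: (1160/3260)²·137.73²/177 = 13.5695
V_st = 92.1958
V_srs = s²/n = 49196.8/440 = 111.811
Relative efficiency = V_srs / V_st = 111.811/92.1958 = 1.2128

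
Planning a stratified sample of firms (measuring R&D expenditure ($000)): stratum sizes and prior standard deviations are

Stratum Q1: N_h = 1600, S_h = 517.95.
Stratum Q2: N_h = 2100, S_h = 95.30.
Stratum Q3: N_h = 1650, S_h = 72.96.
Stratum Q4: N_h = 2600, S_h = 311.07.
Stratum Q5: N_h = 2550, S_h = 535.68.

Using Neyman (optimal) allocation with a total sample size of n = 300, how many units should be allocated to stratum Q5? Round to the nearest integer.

Neyman allocation: n_h = n · N_h S_h / Σ N_i S_i, with n = 300.
  stratum Q1: N_h·S_h = 1600·517.95 = 828720.00
  stratum Q2: N_h·S_h = 2100·95.30 = 200130.00
  stratum Q3: N_h·S_h = 1650·72.96 = 120384.00
  stratum Q4: N_h·S_h = 2600·311.07 = 808782.00
  stratum Q5: N_h·S_h = 2550·535.68 = 1365984.00
Σ N_h S_h = 3324000.00
n for stratum Q5 = 300·1365984.00/3324000.00 = 123.284 → 123

123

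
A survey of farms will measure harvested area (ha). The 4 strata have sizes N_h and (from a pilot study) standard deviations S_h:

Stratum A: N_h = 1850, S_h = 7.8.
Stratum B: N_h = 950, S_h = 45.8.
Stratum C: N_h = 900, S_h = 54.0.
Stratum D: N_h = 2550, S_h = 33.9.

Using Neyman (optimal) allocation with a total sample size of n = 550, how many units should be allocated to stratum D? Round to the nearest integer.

Neyman allocation: n_h = n · N_h S_h / Σ N_i S_i, with n = 550.
  stratum A: N_h·S_h = 1850·7.8 = 14430.00
  stratum B: N_h·S_h = 950·45.8 = 43510.00
  stratum C: N_h·S_h = 900·54.0 = 48600.00
  stratum D: N_h·S_h = 2550·33.9 = 86445.00
Σ N_h S_h = 192985.00
n for stratum D = 550·86445.00/192985.00 = 246.365 → 246

246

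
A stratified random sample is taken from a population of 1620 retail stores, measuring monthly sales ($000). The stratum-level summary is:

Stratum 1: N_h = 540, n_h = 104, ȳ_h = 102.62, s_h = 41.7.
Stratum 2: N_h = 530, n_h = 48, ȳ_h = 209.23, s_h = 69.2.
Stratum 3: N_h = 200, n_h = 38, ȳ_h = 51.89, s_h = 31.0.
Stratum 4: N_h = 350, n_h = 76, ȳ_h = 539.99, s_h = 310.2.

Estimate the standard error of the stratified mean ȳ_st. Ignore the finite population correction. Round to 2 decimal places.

V̂(ȳ_st) = Σ W_h² s_h²/n_h, with W_h = N_h/N and N = 1620:
  stratum 1: (540/1620)²·41.7²/104 = 1.85779
  stratum 2: (530/1620)²·69.2²/48 = 10.6781
  stratum 3: (200/1620)²·31.0²/38 = 0.385452
  stratum 4: (350/1620)²·310.2²/76 = 59.0984
V̂(ȳ_st) = 72.0198
SE(ȳ_st) = √72.0198 = 8.48645

SE(ȳ_st) ≈ 8.49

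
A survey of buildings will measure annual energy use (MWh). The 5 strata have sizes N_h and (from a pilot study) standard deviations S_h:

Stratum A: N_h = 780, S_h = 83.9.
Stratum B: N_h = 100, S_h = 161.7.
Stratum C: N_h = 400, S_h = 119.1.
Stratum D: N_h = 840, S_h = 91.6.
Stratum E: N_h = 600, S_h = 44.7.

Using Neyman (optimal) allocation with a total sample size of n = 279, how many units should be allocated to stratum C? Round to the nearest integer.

Neyman allocation: n_h = n · N_h S_h / Σ N_i S_i, with n = 279.
  stratum A: N_h·S_h = 780·83.9 = 65442.00
  stratum B: N_h·S_h = 100·161.7 = 16170.00
  stratum C: N_h·S_h = 400·119.1 = 47640.00
  stratum D: N_h·S_h = 840·91.6 = 76944.00
  stratum E: N_h·S_h = 600·44.7 = 26820.00
Σ N_h S_h = 233016.00
n for stratum C = 279·47640.00/233016.00 = 57.041 → 57

57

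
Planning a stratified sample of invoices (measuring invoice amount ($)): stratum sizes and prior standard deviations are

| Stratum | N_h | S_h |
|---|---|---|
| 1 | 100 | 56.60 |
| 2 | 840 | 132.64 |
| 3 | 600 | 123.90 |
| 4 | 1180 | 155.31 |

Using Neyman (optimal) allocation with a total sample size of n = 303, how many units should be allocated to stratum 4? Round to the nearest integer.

148

Neyman allocation: n_h = n · N_h S_h / Σ N_i S_i, with n = 303.
  stratum 1: N_h·S_h = 100·56.60 = 5660.00
  stratum 2: N_h·S_h = 840·132.64 = 111417.60
  stratum 3: N_h·S_h = 600·123.90 = 74340.00
  stratum 4: N_h·S_h = 1180·155.31 = 183265.80
Σ N_h S_h = 374683.40
n for stratum 4 = 303·183265.80/374683.40 = 148.204 → 148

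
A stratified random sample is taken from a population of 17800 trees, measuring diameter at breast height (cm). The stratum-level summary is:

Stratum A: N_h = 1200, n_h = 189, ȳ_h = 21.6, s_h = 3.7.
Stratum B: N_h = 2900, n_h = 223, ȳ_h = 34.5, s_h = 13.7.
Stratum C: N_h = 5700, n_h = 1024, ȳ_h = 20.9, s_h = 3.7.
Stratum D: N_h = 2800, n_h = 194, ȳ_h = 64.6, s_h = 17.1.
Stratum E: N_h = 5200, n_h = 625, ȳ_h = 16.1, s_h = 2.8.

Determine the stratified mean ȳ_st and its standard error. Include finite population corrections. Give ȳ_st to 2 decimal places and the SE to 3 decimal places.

ȳ_st ≈ 28.63, SE ≈ 0.240

ȳ_st = Σ W_h ȳ_h = (1200·21.6 + 2900·34.5 + 5700·20.9 + 2800·64.6 + 5200·16.1)/17800 = 28.63483
V̂(ȳ_st) = Σ W_h² (1 − n_h/N_h) s_h²/n_h, with W_h = N_h/N and N = 17800:
  stratum A: (1200/17800)²·(1 − 189/1200)·3.7²/189 = 0.000277354
  stratum B: (2900/17800)²·(1 − 223/2900)·13.7²/223 = 0.0206226
  stratum C: (5700/17800)²·(1 − 1024/5700)·3.7²/1024 = 0.00112464
  stratum D: (2800/17800)²·(1 − 194/2800)·17.1²/194 = 0.0347123
  stratum E: (5200/17800)²·(1 − 625/5200)·2.8²/625 = 0.000941869
V̂(ȳ_st) = 0.0576787
SE(ȳ_st) = √0.0576787 = 0.240164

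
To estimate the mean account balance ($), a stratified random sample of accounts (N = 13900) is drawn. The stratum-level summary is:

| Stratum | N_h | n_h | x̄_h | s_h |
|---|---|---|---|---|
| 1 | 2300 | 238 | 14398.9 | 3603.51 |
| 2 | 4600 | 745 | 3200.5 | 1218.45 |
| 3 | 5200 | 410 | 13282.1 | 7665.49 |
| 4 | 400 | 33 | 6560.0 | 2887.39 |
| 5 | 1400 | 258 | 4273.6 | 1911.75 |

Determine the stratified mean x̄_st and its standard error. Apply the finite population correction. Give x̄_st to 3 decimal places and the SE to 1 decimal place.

x̄_st ≈ 9029.765, SE ≈ 142.5

x̄_st = Σ W_h x̄_h = (2300·14398.9 + 4600·3200.5 + 5200·13282.1 + 400·6560.0 + 1400·4273.6)/13900 = 9029.76475
V̂(x̄_st) = Σ W_h² (1 − n_h/N_h) s_h²/n_h, with W_h = N_h/N and N = 13900:
  stratum 1: (2300/13900)²·(1 − 238/2300)·3603.51²/238 = 1339.25
  stratum 2: (4600/13900)²·(1 − 745/4600)·1218.45²/745 = 182.899
  stratum 3: (5200/13900)²·(1 − 410/5200)·7665.49²/410 = 18475.9
  stratum 4: (400/13900)²·(1 − 33/400)·2887.39²/33 = 191.952
  stratum 5: (1400/13900)²·(1 − 258/1400)·1911.75²/258 = 117.221
V̂(x̄_st) = 20307.2
SE(x̄_st) = √20307.2 = 142.503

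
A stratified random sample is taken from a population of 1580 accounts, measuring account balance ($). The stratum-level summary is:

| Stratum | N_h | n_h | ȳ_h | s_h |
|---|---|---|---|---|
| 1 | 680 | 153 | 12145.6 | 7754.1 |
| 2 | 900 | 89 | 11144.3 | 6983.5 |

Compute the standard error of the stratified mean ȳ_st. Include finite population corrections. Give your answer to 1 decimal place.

SE(ȳ_st) ≈ 465.4

V̂(ȳ_st) = Σ W_h² (1 − n_h/N_h) s_h²/n_h, with W_h = N_h/N and N = 1580:
  stratum 1: (680/1580)²·(1 − 153/680)·7754.1²/153 = 56412.7
  stratum 2: (900/1580)²·(1 − 89/900)·6983.5²/89 = 160216
V̂(ȳ_st) = 216629
SE(ȳ_st) = √216629 = 465.434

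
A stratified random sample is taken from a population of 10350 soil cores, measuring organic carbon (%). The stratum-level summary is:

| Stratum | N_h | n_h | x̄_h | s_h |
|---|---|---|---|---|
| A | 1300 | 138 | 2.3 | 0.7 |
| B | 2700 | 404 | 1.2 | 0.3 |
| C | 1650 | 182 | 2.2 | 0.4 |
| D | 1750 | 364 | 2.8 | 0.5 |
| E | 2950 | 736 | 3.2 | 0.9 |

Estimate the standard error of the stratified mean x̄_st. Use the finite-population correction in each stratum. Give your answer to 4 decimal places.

V̂(x̄_st) = Σ W_h² (1 − n_h/N_h) s_h²/n_h, with W_h = N_h/N and N = 10350:
  stratum A: (1300/10350)²·(1 − 138/1300)·0.7²/138 = 5.00709e-05
  stratum B: (2700/10350)²·(1 − 404/2700)·0.3²/404 = 1.28919e-05
  stratum C: (1650/10350)²·(1 − 182/1650)·0.4²/182 = 1.98782e-05
  stratum D: (1750/10350)²·(1 − 364/1750)·0.5²/364 = 1.5551e-05
  stratum E: (2950/10350)²·(1 − 736/2950)·0.9²/736 = 6.71006e-05
V̂(x̄_st) = 0.000165493
SE(x̄_st) = √0.000165493 = 0.0128644

SE(x̄_st) ≈ 0.0129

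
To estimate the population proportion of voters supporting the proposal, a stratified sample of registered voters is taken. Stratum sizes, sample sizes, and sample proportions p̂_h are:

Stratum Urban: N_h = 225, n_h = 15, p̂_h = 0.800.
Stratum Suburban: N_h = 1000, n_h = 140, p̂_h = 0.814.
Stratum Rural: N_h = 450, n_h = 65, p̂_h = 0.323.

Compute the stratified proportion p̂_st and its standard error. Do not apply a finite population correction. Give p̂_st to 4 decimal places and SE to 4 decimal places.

N = 1675; stratum weights W_h = N_h/N.
p̂_st = Σ W_h p̂_h = (225·0.800 + 1000·0.814 + 450·0.323)/1675 = 0.68021
V̂(p̂_st) = Σ W_h² p̂_h(1−p̂_h)/(n_h−1):
  stratum Urban: (225/1675)²·0.800·0.200/14 = 0.000206218
  stratum Suburban: (1000/1675)²·0.814·0.186/139 = 0.000388233
  stratum Rural: (450/1675)²·0.323·0.677/64 = 0.000246608
V̂(p̂_st) = 0.000841059; SE = √V̂ = 0.029001

p̂_st ≈ 0.6802, SE ≈ 0.0290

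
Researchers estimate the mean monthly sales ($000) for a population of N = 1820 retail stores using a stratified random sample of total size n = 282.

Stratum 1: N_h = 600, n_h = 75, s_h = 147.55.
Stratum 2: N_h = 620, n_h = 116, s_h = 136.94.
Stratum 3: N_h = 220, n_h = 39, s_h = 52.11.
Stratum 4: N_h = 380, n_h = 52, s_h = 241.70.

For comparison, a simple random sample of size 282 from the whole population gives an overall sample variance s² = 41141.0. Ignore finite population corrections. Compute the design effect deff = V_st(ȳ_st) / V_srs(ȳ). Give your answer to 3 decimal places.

deff ≈ 0.688

V̂(ȳ_st) = Σ W_h² s_h²/n_h, with W_h = N_h/N and N = 1820:
  stratum 1: (600/1820)²·147.55²/75 = 31.5484
  stratum 2: (620/1820)²·136.94²/116 = 18.7605
  stratum 3: (220/1820)²·52.11²/39 = 1.01737
  stratum 4: (380/1820)²·241.70²/52 = 48.975
V_st = 100.301
V_srs = s²/n = 41141.0/282 = 145.89
deff = V_st / V_srs = 100.301/145.89 = 0.6875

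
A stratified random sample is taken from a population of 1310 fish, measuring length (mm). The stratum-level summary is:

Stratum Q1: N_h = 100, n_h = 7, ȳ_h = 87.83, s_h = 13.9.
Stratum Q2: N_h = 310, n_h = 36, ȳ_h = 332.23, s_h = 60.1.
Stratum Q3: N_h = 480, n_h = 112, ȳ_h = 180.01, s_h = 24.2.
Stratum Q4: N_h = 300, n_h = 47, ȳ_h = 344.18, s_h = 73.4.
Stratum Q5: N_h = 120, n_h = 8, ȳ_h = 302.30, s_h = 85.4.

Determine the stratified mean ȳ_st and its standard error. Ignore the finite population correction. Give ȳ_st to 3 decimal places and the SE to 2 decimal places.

ȳ_st ≈ 257.793, SE ≈ 4.49

ȳ_st = Σ W_h ȳ_h = (100·87.83 + 310·332.23 + 480·180.01 + 300·344.18 + 120·302.30)/1310 = 257.79321
V̂(ȳ_st) = Σ W_h² s_h²/n_h, with W_h = N_h/N and N = 1310:
  stratum Q1: (100/1310)²·13.9²/7 = 0.160838
  stratum Q2: (310/1310)²·60.1²/36 = 5.61859
  stratum Q3: (480/1310)²·24.2²/112 = 0.702025
  stratum Q4: (300/1310)²·73.4²/47 = 6.01166
  stratum Q5: (120/1310)²·85.4²/8 = 7.64972
V̂(ȳ_st) = 20.1428
SE(ȳ_st) = √20.1428 = 4.48808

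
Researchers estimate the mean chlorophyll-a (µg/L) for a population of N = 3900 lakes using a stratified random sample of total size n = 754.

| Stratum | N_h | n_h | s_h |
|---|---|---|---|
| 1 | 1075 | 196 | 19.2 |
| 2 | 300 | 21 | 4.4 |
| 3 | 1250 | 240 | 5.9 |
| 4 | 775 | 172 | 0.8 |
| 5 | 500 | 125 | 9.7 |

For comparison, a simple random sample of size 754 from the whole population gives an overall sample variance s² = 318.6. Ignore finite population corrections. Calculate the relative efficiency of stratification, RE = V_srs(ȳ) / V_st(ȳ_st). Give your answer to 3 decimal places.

RE ≈ 2.404

V̂(ȳ_st) = Σ W_h² s_h²/n_h, with W_h = N_h/N and N = 3900:
  stratum 1: (1075/3900)²·19.2²/196 = 0.142901
  stratum 2: (300/3900)²·4.4²/21 = 0.00545506
  stratum 3: (1250/3900)²·5.9²/240 = 0.0148999
  stratum 4: (775/3900)²·0.8²/172 = 0.000146935
  stratum 5: (500/3900)²·9.7²/125 = 0.0123721
V_st = 0.175775
V_srs = s²/n = 318.6/754 = 0.422546
Relative efficiency = V_srs / V_st = 0.422546/0.175775 = 2.4039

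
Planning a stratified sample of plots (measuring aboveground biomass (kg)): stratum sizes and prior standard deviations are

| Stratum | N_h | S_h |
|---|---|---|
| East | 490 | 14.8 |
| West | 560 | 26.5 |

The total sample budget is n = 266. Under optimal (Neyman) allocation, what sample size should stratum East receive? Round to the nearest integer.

87

Neyman allocation: n_h = n · N_h S_h / Σ N_i S_i, with n = 266.
  stratum East: N_h·S_h = 490·14.8 = 7252.00
  stratum West: N_h·S_h = 560·26.5 = 14840.00
Σ N_h S_h = 22092.00
n for stratum East = 266·7252.00/22092.00 = 87.318 → 87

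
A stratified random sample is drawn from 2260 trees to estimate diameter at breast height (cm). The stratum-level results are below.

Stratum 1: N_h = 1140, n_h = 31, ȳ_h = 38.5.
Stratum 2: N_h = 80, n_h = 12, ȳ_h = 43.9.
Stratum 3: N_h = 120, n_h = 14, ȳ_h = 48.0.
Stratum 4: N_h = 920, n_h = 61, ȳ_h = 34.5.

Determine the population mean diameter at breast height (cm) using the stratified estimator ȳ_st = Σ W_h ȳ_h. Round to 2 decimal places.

ȳ_st ≈ 37.57

N = Σ N_h = 2260. Stratum weights W_h = N_h/N.
ȳ_st = (1140·38.5 + 80·43.9 + 120·48.0 + 920·34.5) / 2260 = 37.5673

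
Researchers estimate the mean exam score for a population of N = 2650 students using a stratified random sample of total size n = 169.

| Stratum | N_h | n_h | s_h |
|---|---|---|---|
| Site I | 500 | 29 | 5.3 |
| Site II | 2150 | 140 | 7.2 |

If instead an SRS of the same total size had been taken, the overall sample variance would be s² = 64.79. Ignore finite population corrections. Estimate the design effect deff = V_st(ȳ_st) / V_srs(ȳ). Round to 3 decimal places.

deff ≈ 0.726

V̂(ȳ_st) = Σ W_h² s_h²/n_h, with W_h = N_h/N and N = 2650:
  stratum Site I: (500/2650)²·5.3²/29 = 0.0344828
  stratum Site II: (2150/2650)²·7.2²/140 = 0.243737
V_st = 0.27822
V_srs = s²/n = 64.79/169 = 0.383373
deff = V_st / V_srs = 0.27822/0.383373 = 0.7257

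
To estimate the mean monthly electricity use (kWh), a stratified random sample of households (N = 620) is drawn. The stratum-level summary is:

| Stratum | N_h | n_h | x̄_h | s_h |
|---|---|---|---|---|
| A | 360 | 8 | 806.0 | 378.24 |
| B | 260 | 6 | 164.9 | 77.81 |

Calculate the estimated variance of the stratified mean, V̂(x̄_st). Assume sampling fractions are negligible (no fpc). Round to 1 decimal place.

V̂(x̄_st) ≈ 6206.7

V̂(x̄_st) = Σ W_h² s_h²/n_h, with W_h = N_h/N and N = 620:
  stratum A: (360/620)²·378.24²/8 = 6029.3
  stratum B: (260/620)²·77.81²/6 = 177.453
V̂(x̄_st) = 6206.75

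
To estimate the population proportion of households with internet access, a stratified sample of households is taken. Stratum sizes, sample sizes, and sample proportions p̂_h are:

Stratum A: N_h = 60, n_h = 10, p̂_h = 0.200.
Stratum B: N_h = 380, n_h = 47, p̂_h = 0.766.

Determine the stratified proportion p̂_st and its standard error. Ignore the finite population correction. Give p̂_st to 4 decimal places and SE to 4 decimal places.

p̂_st ≈ 0.6888, SE ≈ 0.0569

N = 440; stratum weights W_h = N_h/N.
p̂_st = Σ W_h p̂_h = (60·0.200 + 380·0.766)/440 = 0.68882
V̂(p̂_st) = Σ W_h² p̂_h(1−p̂_h)/(n_h−1):
  stratum A: (60/440)²·0.200·0.800/9 = 0.000330579
  stratum B: (380/440)²·0.766·0.234/46 = 0.00290635
V̂(p̂_st) = 0.00323693; SE = √V̂ = 0.0568941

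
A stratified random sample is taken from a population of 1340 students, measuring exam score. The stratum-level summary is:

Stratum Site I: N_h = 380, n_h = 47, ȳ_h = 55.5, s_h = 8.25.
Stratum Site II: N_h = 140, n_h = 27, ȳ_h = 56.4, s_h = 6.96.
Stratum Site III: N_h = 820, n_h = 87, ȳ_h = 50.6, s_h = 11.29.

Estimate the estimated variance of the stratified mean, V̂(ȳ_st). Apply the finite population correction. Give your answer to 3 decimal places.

V̂(ȳ_st) ≈ 0.608

V̂(ȳ_st) = Σ W_h² (1 − n_h/N_h) s_h²/n_h, with W_h = N_h/N and N = 1340:
  stratum Site I: (380/1340)²·(1 − 47/380)·8.25²/47 = 0.102054
  stratum Site II: (140/1340)²·(1 − 27/140)·6.96²/27 = 0.0158071
  stratum Site III: (820/1340)²·(1 − 87/820)·11.29²/87 = 0.49043
V̂(ȳ_st) = 0.60829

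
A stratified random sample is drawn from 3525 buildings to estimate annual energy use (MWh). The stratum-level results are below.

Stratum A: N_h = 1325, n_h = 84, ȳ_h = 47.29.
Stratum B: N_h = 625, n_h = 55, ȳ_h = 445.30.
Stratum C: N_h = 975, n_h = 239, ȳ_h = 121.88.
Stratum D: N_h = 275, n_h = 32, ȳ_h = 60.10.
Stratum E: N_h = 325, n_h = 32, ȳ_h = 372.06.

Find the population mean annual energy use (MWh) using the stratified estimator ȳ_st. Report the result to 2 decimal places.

ȳ_st ≈ 169.43

N = Σ N_h = 3525. Stratum weights W_h = N_h/N.
ȳ_st = (1325·47.29 + 625·445.30 + 975·121.88 + 275·60.10 + 325·372.06) / 3525 = 169.4331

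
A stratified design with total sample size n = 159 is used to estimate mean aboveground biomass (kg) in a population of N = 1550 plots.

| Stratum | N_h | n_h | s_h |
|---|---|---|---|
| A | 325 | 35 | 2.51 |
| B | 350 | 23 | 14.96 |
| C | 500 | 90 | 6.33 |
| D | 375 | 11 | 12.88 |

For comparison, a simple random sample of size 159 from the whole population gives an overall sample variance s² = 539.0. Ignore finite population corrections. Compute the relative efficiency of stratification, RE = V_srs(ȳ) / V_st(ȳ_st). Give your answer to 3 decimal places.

V̂(ȳ_st) = Σ W_h² s_h²/n_h, with W_h = N_h/N and N = 1550:
  stratum A: (325/1550)²·2.51²/35 = 0.00791376
  stratum B: (350/1550)²·14.96²/23 = 0.496144
  stratum C: (500/1550)²·6.33²/90 = 0.0463278
  stratum D: (375/1550)²·12.88²/11 = 0.882751
V_st = 1.43314
V_srs = s²/n = 539.0/159 = 3.38994
Relative efficiency = V_srs / V_st = 3.38994/1.43314 = 2.3654

RE ≈ 2.365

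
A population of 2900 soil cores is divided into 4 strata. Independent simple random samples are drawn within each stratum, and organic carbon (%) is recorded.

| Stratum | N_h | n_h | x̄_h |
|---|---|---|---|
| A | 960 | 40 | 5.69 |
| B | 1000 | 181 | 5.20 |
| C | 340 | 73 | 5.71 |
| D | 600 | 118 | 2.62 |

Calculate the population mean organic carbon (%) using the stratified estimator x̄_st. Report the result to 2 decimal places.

x̄_st ≈ 4.89

N = Σ N_h = 2900. Stratum weights W_h = N_h/N.
x̄_st = (960·5.69 + 1000·5.20 + 340·5.71 + 600·2.62) / 2900 = 4.8882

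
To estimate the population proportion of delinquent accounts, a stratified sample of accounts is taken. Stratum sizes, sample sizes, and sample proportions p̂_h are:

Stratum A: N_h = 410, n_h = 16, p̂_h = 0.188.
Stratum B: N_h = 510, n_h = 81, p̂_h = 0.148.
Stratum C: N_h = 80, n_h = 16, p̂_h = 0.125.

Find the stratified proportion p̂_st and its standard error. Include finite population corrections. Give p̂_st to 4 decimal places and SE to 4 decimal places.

p̂_st ≈ 0.1626, SE ≈ 0.0450

N = 1000; stratum weights W_h = N_h/N.
p̂_st = Σ W_h p̂_h = (410·0.188 + 510·0.148 + 80·0.125)/1000 = 0.16256
V̂(p̂_st) = Σ W_h² (1 − n_h/N_h) p̂_h(1−p̂_h)/(n_h−1):
  stratum A: (410/1000)²·(1 − 16/410)·0.188·0.812/15 = 0.001644
  stratum B: (510/1000)²·(1 − 81/510)·0.148·0.852/80 = 0.000344857
  stratum C: (80/1000)²·(1 − 16/80)·0.125·0.875/15 = 3.73333e-05
V̂(p̂_st) = 0.00202619; SE = √V̂ = 0.0450133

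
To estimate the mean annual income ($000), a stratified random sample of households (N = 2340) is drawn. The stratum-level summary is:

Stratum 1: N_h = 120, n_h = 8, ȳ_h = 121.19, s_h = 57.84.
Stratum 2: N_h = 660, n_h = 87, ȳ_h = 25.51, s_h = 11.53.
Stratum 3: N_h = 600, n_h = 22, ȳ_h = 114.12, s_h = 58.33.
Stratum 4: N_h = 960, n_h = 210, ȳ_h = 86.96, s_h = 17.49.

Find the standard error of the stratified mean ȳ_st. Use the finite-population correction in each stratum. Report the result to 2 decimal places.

V̂(ȳ_st) = Σ W_h² (1 − n_h/N_h) s_h²/n_h, with W_h = N_h/N and N = 2340:
  stratum 1: (120/2340)²·(1 − 8/120)·57.84²/8 = 1.02644
  stratum 2: (660/2340)²·(1 − 87/660)·11.53²/87 = 0.105537
  stratum 3: (600/2340)²·(1 − 22/600)·58.33²/22 = 9.79509
  stratum 4: (960/2340)²·(1 − 210/960)·17.49²/210 = 0.191541
V̂(ȳ_st) = 11.1186
SE(ȳ_st) = √11.1186 = 3.33446

SE(ȳ_st) ≈ 3.33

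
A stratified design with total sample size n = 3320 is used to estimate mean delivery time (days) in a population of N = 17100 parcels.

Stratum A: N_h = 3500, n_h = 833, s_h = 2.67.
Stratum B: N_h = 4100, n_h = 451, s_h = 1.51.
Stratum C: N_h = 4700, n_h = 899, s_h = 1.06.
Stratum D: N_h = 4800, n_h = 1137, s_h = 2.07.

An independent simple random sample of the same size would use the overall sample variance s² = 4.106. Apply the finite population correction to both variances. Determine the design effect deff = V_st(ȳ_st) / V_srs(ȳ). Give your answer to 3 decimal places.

deff ≈ 0.838

V̂(ȳ_st) = Σ W_h² (1 − n_h/N_h) s_h²/n_h, with W_h = N_h/N and N = 17100:
  stratum A: (3500/17100)²·(1 − 833/3500)·2.67²/833 = 0.000273197
  stratum B: (4100/17100)²·(1 − 451/4100)·1.51²/451 = 0.000258668
  stratum C: (4700/17100)²·(1 − 899/4700)·1.06²/899 = 7.63582e-05
  stratum D: (4800/17100)²·(1 − 1137/4800)·2.07²/1137 = 0.000226603
V_st = 0.000834827
V_srs = (1 − 3320/17100)·4.106/3320 = 0.00099663
deff = V_st / V_srs = 0.000834827/0.00099663 = 0.8376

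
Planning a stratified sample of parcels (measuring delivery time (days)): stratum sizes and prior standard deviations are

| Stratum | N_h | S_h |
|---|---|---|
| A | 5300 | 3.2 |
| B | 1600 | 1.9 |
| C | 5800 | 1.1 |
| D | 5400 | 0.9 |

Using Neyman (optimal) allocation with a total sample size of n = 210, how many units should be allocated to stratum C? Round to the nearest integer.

43

Neyman allocation: n_h = n · N_h S_h / Σ N_i S_i, with n = 210.
  stratum A: N_h·S_h = 5300·3.2 = 16960.00
  stratum B: N_h·S_h = 1600·1.9 = 3040.00
  stratum C: N_h·S_h = 5800·1.1 = 6380.00
  stratum D: N_h·S_h = 5400·0.9 = 4860.00
Σ N_h S_h = 31240.00
n for stratum C = 210·6380.00/31240.00 = 42.887 → 43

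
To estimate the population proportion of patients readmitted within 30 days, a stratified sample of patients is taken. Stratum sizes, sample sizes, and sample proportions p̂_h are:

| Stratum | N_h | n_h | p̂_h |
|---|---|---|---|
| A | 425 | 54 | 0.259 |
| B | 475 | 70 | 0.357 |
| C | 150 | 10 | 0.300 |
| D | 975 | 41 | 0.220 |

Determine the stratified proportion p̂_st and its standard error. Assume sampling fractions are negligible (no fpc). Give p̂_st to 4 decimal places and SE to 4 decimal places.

p̂_st ≈ 0.2662, SE ≈ 0.0383

N = 2025; stratum weights W_h = N_h/N.
p̂_st = Σ W_h p̂_h = (425·0.259 + 475·0.357 + 150·0.300 + 975·0.220)/2025 = 0.26625
V̂(p̂_st) = Σ W_h² p̂_h(1−p̂_h)/(n_h−1):
  stratum A: (425/2025)²·0.259·0.741/53 = 0.000159503
  stratum B: (475/2025)²·0.357·0.643/69 = 0.000183049
  stratum C: (150/2025)²·0.300·0.700/9 = 0.000128029
  stratum D: (975/2025)²·0.220·0.780/40 = 0.000994527
V̂(p̂_st) = 0.00146511; SE = √V̂ = 0.0382767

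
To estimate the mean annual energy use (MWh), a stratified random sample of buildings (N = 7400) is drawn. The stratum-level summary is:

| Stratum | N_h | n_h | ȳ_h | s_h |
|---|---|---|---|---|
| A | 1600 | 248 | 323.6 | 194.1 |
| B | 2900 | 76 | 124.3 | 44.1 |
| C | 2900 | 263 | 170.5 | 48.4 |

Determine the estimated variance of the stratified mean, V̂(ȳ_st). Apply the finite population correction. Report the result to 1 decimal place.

V̂(ȳ_st) = Σ W_h² (1 − n_h/N_h) s_h²/n_h, with W_h = N_h/N and N = 7400:
  stratum A: (1600/7400)²·(1 − 248/1600)·194.1²/248 = 6.00112
  stratum B: (2900/7400)²·(1 − 76/2900)·44.1²/76 = 3.82704
  stratum C: (2900/7400)²·(1 − 263/2900)·48.4²/263 = 1.24388
V̂(ȳ_st) = 11.072

V̂(ȳ_st) ≈ 11.1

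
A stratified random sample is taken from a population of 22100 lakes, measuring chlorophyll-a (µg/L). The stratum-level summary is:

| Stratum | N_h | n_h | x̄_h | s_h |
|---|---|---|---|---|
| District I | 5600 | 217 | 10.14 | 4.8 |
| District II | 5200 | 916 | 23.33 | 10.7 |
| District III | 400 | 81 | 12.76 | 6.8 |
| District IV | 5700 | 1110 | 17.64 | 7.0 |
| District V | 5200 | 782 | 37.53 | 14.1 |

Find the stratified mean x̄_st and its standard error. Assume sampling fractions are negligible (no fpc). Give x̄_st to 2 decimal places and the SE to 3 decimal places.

x̄_st ≈ 21.67, SE ≈ 0.176

x̄_st = Σ W_h x̄_h = (5600·10.14 + 5200·23.33 + 400·12.76 + 5700·17.64 + 5200·37.53)/22100 = 21.67005
V̂(x̄_st) = Σ W_h² s_h²/n_h, with W_h = N_h/N and N = 22100:
  stratum District I: (5600/22100)²·4.8²/217 = 0.00681733
  stratum District II: (5200/22100)²·10.7²/916 = 0.00691981
  stratum District III: (400/22100)²·6.8²/81 = 0.000187011
  stratum District IV: (5700/22100)²·7.0²/1110 = 0.00293656
  stratum District V: (5200/22100)²·14.1²/782 = 0.0140752
V̂(x̄_st) = 0.0309359
SE(x̄_st) = √0.0309359 = 0.175886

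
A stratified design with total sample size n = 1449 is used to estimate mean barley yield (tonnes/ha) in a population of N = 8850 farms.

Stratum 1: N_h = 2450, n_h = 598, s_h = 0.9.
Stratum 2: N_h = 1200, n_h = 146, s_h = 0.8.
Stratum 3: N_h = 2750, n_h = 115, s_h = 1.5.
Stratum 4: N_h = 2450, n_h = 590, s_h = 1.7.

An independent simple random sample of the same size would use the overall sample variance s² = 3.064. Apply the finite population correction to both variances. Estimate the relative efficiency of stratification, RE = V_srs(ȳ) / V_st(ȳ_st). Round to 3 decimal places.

V̂(ȳ_st) = Σ W_h² (1 − n_h/N_h) s_h²/n_h, with W_h = N_h/N and N = 8850:
  stratum 1: (2450/8850)²·(1 − 598/2450)·0.9²/598 = 7.84701e-05
  stratum 2: (1200/8850)²·(1 − 146/1200)·0.8²/146 = 7.07885e-05
  stratum 3: (2750/8850)²·(1 − 115/2750)·1.5²/115 = 0.00181014
  stratum 4: (2450/8850)²·(1 − 590/2450)·1.7²/590 = 0.000284996
V_st = 0.00224439
V_srs = (1 − 1449/8850)·3.064/1449 = 0.00176835
Relative efficiency = V_srs / V_st = 0.00176835/0.00224439 = 0.7879

RE ≈ 0.788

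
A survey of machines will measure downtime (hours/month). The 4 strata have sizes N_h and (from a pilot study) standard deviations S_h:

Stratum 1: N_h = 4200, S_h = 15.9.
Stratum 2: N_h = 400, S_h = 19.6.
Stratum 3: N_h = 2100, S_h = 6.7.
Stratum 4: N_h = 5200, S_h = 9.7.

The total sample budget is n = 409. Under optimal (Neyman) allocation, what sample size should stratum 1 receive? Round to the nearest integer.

Neyman allocation: n_h = n · N_h S_h / Σ N_i S_i, with n = 409.
  stratum 1: N_h·S_h = 4200·15.9 = 66780.00
  stratum 2: N_h·S_h = 400·19.6 = 7840.00
  stratum 3: N_h·S_h = 2100·6.7 = 14070.00
  stratum 4: N_h·S_h = 5200·9.7 = 50440.00
Σ N_h S_h = 139130.00
n for stratum 1 = 409·66780.00/139130.00 = 196.313 → 196

196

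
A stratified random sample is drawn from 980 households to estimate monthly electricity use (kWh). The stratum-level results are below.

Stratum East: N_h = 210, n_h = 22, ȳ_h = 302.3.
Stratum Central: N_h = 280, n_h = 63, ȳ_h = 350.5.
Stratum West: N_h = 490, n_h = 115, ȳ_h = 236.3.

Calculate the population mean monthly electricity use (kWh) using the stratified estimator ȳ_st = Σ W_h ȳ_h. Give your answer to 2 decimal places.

ȳ_st ≈ 283.07

N = Σ N_h = 980. Stratum weights W_h = N_h/N.
ȳ_st = (210·302.3 + 280·350.5 + 490·236.3) / 980 = 283.0714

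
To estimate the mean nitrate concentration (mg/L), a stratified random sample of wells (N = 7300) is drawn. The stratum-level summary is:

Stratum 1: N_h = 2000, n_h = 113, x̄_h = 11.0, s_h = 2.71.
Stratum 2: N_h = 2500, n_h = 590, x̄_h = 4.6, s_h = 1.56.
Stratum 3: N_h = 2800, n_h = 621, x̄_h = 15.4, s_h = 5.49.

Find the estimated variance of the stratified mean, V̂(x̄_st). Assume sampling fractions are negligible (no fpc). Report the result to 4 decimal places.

V̂(x̄_st) = Σ W_h² s_h²/n_h, with W_h = N_h/N and N = 7300:
  stratum 1: (2000/7300)²·2.71²/113 = 0.00487837
  stratum 2: (2500/7300)²·1.56²/590 = 0.000483762
  stratum 3: (2800/7300)²·5.49²/621 = 0.00714041
V̂(x̄_st) = 0.0125025

V̂(x̄_st) ≈ 0.0125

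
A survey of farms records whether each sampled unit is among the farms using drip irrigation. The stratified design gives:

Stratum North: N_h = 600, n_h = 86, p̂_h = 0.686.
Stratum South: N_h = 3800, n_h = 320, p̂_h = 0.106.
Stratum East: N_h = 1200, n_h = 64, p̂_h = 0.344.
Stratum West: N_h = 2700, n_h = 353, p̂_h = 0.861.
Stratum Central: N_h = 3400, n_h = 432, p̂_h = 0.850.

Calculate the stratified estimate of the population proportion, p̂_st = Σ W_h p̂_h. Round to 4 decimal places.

p̂_st ≈ 0.5506

N = 11700; stratum weights W_h = N_h/N.
p̂_st = Σ W_h p̂_h = (600·0.686 + 3800·0.106 + 1200·0.344 + 2700·0.861 + 3400·0.850)/11700 = 0.55059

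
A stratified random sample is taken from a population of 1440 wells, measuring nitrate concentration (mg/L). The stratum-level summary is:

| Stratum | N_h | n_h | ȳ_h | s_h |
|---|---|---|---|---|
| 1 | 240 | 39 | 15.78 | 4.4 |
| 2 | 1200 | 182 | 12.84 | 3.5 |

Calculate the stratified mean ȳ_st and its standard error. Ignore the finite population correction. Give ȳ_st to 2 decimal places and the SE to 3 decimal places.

ȳ_st ≈ 13.33, SE ≈ 0.246

ȳ_st = Σ W_h ȳ_h = (240·15.78 + 1200·12.84)/1440 = 13.33000
V̂(ȳ_st) = Σ W_h² s_h²/n_h, with W_h = N_h/N and N = 1440:
  stratum 1: (240/1440)²·4.4²/39 = 0.0137892
  stratum 2: (1200/1440)²·3.5²/182 = 0.0467415
V̂(ȳ_st) = 0.0605306
SE(ȳ_st) = √0.0605306 = 0.24603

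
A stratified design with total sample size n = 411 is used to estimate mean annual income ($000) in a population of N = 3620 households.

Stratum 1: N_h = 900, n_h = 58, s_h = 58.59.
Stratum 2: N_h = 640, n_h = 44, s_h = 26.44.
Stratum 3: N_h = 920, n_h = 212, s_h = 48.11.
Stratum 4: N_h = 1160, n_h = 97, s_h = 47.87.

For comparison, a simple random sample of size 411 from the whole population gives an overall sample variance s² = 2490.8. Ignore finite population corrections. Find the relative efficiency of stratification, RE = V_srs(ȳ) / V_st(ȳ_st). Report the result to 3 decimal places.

RE ≈ 0.832

V̂(ȳ_st) = Σ W_h² s_h²/n_h, with W_h = N_h/N and N = 3620:
  stratum 1: (900/3620)²·58.59²/58 = 3.65836
  stratum 2: (640/3620)²·26.44²/44 = 0.496607
  stratum 3: (920/3620)²·48.11²/212 = 0.705169
  stratum 4: (1160/3620)²·47.87²/97 = 2.42579
V_st = 7.28593
V_srs = s²/n = 2490.8/411 = 6.06034
Relative efficiency = V_srs / V_st = 6.06034/7.28593 = 0.8318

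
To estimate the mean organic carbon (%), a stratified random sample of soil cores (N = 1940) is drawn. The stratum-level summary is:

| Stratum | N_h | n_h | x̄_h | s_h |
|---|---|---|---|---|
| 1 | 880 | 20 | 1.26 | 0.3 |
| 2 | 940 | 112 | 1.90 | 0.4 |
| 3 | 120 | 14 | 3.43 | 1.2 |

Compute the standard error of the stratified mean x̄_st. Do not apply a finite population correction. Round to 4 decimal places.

SE(x̄_st) ≈ 0.0407

V̂(x̄_st) = Σ W_h² s_h²/n_h, with W_h = N_h/N and N = 1940:
  stratum 1: (880/1940)²·0.3²/20 = 0.000925922
  stratum 2: (940/1940)²·0.4²/112 = 0.000335393
  stratum 3: (120/1940)²·1.2²/14 = 0.000393544
V̂(x̄_st) = 0.00165486
SE(x̄_st) = √0.00165486 = 0.04068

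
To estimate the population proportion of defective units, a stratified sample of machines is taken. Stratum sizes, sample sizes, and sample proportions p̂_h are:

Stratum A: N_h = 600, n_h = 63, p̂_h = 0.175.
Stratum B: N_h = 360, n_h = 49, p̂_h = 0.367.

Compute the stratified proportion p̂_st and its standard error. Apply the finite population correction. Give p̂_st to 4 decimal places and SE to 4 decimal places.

N = 960; stratum weights W_h = N_h/N.
p̂_st = Σ W_h p̂_h = (600·0.175 + 360·0.367)/960 = 0.24700
V̂(p̂_st) = Σ W_h² (1 − n_h/N_h) p̂_h(1−p̂_h)/(n_h−1):
  stratum A: (600/960)²·(1 − 63/600)·0.175·0.825/62 = 0.000814111
  stratum B: (360/960)²·(1 − 49/360)·0.367·0.633/48 = 0.000587962
V̂(p̂_st) = 0.00140207; SE = √V̂ = 0.0374443

p̂_st ≈ 0.2470, SE ≈ 0.0374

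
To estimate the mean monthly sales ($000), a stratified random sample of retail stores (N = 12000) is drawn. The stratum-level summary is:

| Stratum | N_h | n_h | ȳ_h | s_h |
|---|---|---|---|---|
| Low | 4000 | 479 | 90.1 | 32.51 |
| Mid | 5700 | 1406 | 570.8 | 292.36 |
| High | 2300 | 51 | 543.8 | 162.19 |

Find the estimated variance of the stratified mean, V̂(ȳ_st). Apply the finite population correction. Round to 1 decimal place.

V̂(ȳ_st) ≈ 29.1

V̂(ȳ_st) = Σ W_h² (1 − n_h/N_h) s_h²/n_h, with W_h = N_h/N and N = 12000:
  stratum Low: (4000/12000)²·(1 − 479/4000)·32.51²/479 = 0.215805
  stratum Mid: (5700/12000)²·(1 − 1406/5700)·292.36²/1406 = 10.333
  stratum High: (2300/12000)²·(1 − 51/2300)·162.19²/51 = 18.5282
V̂(ȳ_st) = 29.077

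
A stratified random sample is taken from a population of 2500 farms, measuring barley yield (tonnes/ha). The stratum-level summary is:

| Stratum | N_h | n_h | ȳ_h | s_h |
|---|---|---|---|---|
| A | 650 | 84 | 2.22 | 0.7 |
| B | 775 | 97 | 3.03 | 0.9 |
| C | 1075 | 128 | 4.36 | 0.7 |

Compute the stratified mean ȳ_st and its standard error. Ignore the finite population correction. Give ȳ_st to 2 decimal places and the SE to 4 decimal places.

ȳ_st = Σ W_h ȳ_h = (650·2.22 + 775·3.03 + 1075·4.36)/2500 = 3.39130
V̂(ȳ_st) = Σ W_h² s_h²/n_h, with W_h = N_h/N and N = 2500:
  stratum A: (650/2500)²·0.7²/84 = 0.000394333
  stratum B: (775/2500)²·0.9²/97 = 0.000802485
  stratum C: (1075/2500)²·0.7²/128 = 0.00070782
V̂(ȳ_st) = 0.00190464
SE(ȳ_st) = √0.00190464 = 0.0436422

ȳ_st ≈ 3.39, SE ≈ 0.0436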